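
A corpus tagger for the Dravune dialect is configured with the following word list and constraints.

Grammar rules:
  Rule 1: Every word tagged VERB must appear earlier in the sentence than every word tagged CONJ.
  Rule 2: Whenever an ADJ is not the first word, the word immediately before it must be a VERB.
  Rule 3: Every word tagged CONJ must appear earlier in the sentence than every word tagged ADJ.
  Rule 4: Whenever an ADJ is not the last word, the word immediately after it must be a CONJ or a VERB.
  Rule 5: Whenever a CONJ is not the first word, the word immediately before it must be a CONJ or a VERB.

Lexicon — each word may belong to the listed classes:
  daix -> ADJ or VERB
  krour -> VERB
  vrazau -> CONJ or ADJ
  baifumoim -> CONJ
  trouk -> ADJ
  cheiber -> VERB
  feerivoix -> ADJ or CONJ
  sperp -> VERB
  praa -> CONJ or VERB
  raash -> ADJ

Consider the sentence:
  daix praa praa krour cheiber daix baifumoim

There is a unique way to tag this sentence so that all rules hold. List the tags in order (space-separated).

Candidates per position — 1:daix {ADJ,VERB}; 2:praa {CONJ,VERB}; 3:praa {CONJ,VERB}; 4:krour {VERB}; 5:cheiber {VERB}; 6:daix {ADJ,VERB}; 7:baifumoim {CONJ}.
Position 1: tagging it ADJ would leave rule 3 unsatisfiable, so it must be VERB.
Position 2: tagging it CONJ would leave rule 1 unsatisfiable, so it must be VERB.
Position 3: tagging it CONJ would leave rule 1 unsatisfiable, so it must be VERB.
Position 6: tagging it ADJ would leave rule 3 unsatisfiable, so it must be VERB.
That leaves exactly one tagging: VERB VERB VERB VERB VERB VERB CONJ.
Rule-by-rule: rule 1 satisfied; rule 2 satisfied; rule 3 satisfied; rule 4 satisfied; rule 5 satisfied.

VERB VERB VERB VERB VERB VERB CONJ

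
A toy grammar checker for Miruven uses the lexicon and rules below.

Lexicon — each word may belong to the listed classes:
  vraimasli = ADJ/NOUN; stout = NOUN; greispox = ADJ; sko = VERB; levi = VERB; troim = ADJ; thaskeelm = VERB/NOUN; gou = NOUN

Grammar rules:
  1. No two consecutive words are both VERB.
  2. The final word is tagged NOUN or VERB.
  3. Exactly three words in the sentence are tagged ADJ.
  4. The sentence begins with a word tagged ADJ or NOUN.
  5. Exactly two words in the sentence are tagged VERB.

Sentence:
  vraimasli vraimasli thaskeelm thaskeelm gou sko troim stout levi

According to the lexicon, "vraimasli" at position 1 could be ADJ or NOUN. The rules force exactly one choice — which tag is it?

Candidates per position — 1:vraimasli {ADJ,NOUN}; 2:vraimasli {ADJ,NOUN}; 3:thaskeelm {VERB,NOUN}; 4:thaskeelm {VERB,NOUN}; 5:gou {NOUN}; 6:sko {VERB}; 7:troim {ADJ}; 8:stout {NOUN}; 9:levi {VERB}.
Word 1 cannot be NOUN — rule 3 would then fail for every completion. It is ADJ.
Word 2 cannot be NOUN — rule 3 would then fail for every completion. It is ADJ.
Word 3 cannot be VERB — rule 5 would then fail for every completion. It is NOUN.
Word 4 cannot be VERB — rule 5 would then fail for every completion. It is NOUN.
So the tagging must be: ADJ ADJ NOUN NOUN NOUN VERB ADJ NOUN VERB.
Check: rule 1 ok; rule 2 ok; rule 3 ok; rule 4 ok; rule 5 ok.

ADJ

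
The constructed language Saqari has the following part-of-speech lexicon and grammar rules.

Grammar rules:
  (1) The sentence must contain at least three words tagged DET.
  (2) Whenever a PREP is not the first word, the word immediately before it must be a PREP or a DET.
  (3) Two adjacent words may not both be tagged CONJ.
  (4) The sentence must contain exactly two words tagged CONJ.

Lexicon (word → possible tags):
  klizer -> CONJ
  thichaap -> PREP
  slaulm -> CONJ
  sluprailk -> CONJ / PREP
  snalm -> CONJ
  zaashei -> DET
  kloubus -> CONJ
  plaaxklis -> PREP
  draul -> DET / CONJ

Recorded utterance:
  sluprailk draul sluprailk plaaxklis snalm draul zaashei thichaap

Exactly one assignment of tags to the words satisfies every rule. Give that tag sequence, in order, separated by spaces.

Candidates per position — 1:sluprailk {CONJ,PREP}; 2:draul {DET,CONJ}; 3:sluprailk {CONJ,PREP}; 4:plaaxklis {PREP}; 5:snalm {CONJ}; 6:draul {DET,CONJ}; 7:zaashei {DET}; 8:thichaap {PREP}.
Word 2 cannot be CONJ — rule 1 would then fail for every completion. It is DET.
Word 3 cannot be CONJ — rule 2 would then fail for every completion. It is PREP.
Word 6 cannot be CONJ — rule 1 would then fail for every completion. It is DET.
Word 1 cannot be PREP — rule 4 would then fail for every completion. It is CONJ.
The unique satisfying tagging is: CONJ DET PREP PREP CONJ DET DET PREP.
Check: rule 1 ok; rule 2 ok; rule 3 ok; rule 4 ok.

CONJ DET PREP PREP CONJ DET DET PREP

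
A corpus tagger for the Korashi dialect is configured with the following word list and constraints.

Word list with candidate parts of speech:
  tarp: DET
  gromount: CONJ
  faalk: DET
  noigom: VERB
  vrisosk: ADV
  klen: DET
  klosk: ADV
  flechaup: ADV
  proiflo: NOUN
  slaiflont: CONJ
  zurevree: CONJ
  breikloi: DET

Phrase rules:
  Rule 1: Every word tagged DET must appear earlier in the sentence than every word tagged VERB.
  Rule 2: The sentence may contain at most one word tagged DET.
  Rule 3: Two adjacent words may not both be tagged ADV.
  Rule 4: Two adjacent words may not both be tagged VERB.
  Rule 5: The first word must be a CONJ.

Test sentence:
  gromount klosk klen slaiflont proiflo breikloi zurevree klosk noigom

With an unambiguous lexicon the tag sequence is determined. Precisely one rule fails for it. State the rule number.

2

Fixed tagging: CONJ ADV DET CONJ NOUN DET CONJ ADV VERB.
Applying the rules: R1 pass, R2 fail, R3 pass, R4 pass, R5 pass.
Only rule 2 fails.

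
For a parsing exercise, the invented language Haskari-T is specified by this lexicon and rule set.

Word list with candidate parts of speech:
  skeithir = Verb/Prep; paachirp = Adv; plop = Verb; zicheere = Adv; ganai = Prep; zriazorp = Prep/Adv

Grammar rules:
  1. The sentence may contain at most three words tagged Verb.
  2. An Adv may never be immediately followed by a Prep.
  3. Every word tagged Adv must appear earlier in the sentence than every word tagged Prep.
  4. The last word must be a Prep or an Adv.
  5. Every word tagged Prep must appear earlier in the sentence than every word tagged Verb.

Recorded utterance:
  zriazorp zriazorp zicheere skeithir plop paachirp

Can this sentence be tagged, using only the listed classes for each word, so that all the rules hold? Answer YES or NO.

Candidates per position — 1:zriazorp {Prep,Adv}; 2:zriazorp {Prep,Adv}; 3:zicheere {Adv}; 4:skeithir {Verb,Prep}; 5:plop {Verb}; 6:paachirp {Adv}.
One satisfying assignment: Adv Adv Adv Verb Verb Adv.
Checking: rule 1 satisfied; rule 2 satisfied; rule 3 satisfied; rule 4 satisfied; rule 5 satisfied.

YES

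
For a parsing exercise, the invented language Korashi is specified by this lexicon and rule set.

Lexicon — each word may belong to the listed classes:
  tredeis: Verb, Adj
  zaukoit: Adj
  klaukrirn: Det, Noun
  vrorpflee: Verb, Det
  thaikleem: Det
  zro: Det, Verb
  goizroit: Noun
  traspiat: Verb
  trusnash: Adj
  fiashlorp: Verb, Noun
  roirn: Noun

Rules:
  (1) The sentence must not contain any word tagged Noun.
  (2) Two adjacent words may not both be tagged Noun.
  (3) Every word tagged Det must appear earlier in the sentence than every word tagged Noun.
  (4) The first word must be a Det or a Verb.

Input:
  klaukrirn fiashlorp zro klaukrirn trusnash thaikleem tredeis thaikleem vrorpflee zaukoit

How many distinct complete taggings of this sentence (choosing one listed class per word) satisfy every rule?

8

Candidates per position — 1:klaukrirn {Det,Noun}; 2:fiashlorp {Verb,Noun}; 3:zro {Det,Verb}; 4:klaukrirn {Det,Noun}; 5:trusnash {Adj}; 6:thaikleem {Det}; 7:tredeis {Verb,Adj}; 8:thaikleem {Det}; 9:vrorpflee {Verb,Det}; 10:zaukoit {Adj}.
There are 64 candidate sequences in total.
Checking each against the rules leaves 8 sequences.
Count = 8.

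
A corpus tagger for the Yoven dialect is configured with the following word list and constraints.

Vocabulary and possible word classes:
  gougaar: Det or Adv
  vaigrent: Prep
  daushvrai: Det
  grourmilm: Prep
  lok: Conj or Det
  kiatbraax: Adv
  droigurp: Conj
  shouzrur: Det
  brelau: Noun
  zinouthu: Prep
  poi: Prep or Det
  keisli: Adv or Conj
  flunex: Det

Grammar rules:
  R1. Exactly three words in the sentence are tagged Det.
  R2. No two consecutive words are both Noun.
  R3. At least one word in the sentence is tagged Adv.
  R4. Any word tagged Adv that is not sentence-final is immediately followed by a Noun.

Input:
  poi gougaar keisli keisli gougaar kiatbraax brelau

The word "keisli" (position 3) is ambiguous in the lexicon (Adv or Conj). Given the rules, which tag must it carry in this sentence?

Candidates per position — 1:poi {Prep,Det}; 2:gougaar {Det,Adv}; 3:keisli {Adv,Conj}; 4:keisli {Adv,Conj}; 5:gougaar {Det,Adv}; 6:kiatbraax {Adv}; 7:brelau {Noun}.
Position 1: tagging it Prep would leave rule 1 unsatisfiable, so it must be Det.
Position 2: tagging it Adv would leave rule 1 unsatisfiable, so it must be Det.
Position 3: tagging it Adv would leave rule 4 unsatisfiable, so it must be Conj.
Position 4: tagging it Adv would leave rule 4 unsatisfiable, so it must be Conj.
Position 5: tagging it Adv would leave rule 1 unsatisfiable, so it must be Det.
So the tagging must be: Det Det Conj Conj Det Adv Noun.
Verifying each rule — rule 1 satisfied; rule 2 satisfied; rule 3 satisfied; rule 4 satisfied.

Conj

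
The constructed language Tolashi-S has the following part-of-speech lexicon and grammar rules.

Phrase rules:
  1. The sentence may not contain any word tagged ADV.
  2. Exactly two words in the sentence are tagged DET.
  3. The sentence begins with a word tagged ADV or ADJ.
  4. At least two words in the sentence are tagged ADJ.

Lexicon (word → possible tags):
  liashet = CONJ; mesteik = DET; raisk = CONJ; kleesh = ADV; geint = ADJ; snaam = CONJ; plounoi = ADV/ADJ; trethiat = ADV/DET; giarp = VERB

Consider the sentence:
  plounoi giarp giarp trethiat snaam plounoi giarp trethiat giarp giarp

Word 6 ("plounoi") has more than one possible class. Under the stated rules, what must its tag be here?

Candidates per position — 1:plounoi {ADV,ADJ}; 2:giarp {VERB}; 3:giarp {VERB}; 4:trethiat {ADV,DET}; 5:snaam {CONJ}; 6:plounoi {ADV,ADJ}; 7:giarp {VERB}; 8:trethiat {ADV,DET}; 9:giarp {VERB}; 10:giarp {VERB}.
At position 1, choosing ADV makes rule 1 impossible to satisfy; hence ADJ.
At position 4, choosing ADV makes rule 1 impossible to satisfy; hence DET.
At position 6, choosing ADV makes rule 1 impossible to satisfy; hence ADJ.
At position 8, choosing ADV makes rule 1 impossible to satisfy; hence DET.
The only consistent sequence is: ADJ VERB VERB DET CONJ ADJ VERB DET VERB VERB.
Rule-by-rule: rule 1 satisfied; rule 2 satisfied; rule 3 satisfied; rule 4 satisfied.

ADJ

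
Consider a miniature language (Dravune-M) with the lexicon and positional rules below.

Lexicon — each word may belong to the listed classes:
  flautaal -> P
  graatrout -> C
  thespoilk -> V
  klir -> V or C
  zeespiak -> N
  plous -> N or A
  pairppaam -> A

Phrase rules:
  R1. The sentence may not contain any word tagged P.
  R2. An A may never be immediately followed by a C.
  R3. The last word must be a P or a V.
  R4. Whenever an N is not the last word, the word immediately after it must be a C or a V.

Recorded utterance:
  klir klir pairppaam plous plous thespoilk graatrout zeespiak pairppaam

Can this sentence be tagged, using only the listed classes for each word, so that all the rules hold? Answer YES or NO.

Candidates per position — 1:klir {V,C}; 2:klir {V,C}; 3:pairppaam {A}; 4:plous {N,A}; 5:plous {N,A}; 6:thespoilk {V}; 7:graatrout {C}; 8:zeespiak {N}; 9:pairppaam {A}.
Rule 3 cannot be satisfied by any choice of tags from the lexicon.
So there is no consistent tagging.

NO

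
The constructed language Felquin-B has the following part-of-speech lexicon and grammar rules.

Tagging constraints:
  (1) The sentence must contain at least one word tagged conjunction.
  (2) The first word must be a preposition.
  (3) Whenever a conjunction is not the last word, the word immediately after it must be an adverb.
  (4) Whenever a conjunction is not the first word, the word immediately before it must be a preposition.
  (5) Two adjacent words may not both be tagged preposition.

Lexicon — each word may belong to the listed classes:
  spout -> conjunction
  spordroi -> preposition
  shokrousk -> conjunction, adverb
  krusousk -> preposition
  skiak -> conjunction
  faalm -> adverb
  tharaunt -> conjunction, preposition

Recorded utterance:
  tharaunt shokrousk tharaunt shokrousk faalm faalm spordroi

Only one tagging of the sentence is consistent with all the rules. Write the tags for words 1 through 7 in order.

Candidates per position — 1:tharaunt {conjunction,preposition}; 2:shokrousk {conjunction,adverb}; 3:tharaunt {conjunction,preposition}; 4:shokrousk {conjunction,adverb}; 5:faalm {adverb}; 6:faalm {adverb}; 7:spordroi {preposition}.
If word 1 were conjunction, no tagging could satisfy rule 2; so word 1 is preposition.
If word 2 were conjunction, no tagging could satisfy rule 3; so word 2 is adverb.
If word 3 were conjunction, no tagging could satisfy rule 4; so word 3 is preposition.
If word 4 were adverb, no tagging could satisfy rule 1; so word 4 is conjunction.
The only consistent sequence is: preposition adverb preposition conjunction adverb adverb preposition.
Check: rule 1 ✓; rule 2 ✓; rule 3 ✓; rule 4 ✓; rule 5 ✓.

preposition adverb preposition conjunction adverb adverb preposition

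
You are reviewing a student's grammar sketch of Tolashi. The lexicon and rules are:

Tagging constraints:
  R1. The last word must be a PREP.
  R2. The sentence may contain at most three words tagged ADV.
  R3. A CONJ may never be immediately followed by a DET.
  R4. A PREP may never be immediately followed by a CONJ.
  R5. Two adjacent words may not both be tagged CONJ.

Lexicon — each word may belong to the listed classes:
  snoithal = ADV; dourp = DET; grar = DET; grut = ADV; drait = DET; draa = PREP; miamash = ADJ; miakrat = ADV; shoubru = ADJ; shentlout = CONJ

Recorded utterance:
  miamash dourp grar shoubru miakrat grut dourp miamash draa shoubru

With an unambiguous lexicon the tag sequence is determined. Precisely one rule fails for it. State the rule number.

Fixed tagging: ADJ DET DET ADJ ADV ADV DET ADJ PREP ADJ.
Checking each rule: R1 fail, R2 pass, R3 pass, R4 pass, R5 pass.
Only rule 1 fails.

1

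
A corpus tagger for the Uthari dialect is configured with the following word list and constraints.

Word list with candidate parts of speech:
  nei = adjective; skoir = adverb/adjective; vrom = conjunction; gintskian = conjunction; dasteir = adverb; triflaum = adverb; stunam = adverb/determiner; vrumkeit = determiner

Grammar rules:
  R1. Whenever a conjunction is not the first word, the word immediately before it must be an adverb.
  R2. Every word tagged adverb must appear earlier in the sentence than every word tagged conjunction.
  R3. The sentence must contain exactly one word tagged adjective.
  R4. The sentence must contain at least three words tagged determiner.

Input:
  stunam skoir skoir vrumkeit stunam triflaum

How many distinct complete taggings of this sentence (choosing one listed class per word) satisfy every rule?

Candidates per position — 1:stunam {adverb,determiner}; 2:skoir {adverb,adjective}; 3:skoir {adverb,adjective}; 4:vrumkeit {determiner}; 5:stunam {adverb,determiner}; 6:triflaum {adverb}.
There are 16 candidate sequences in total.
The sequences that satisfy every rule: determiner adverb adjective determiner determiner adverb; determiner adjective adverb determiner determiner adverb.
Count = 2.

2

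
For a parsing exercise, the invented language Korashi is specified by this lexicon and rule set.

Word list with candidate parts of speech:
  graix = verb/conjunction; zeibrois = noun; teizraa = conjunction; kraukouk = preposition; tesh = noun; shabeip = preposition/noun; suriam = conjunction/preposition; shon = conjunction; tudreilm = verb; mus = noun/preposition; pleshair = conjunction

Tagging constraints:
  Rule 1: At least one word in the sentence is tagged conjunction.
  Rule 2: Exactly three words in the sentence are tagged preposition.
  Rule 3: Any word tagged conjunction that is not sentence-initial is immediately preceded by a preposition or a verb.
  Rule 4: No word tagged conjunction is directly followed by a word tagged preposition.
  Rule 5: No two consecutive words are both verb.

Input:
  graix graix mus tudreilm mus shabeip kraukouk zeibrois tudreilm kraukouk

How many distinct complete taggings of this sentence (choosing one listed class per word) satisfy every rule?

Candidates per position — 1:graix {verb,conjunction}; 2:graix {verb,conjunction}; 3:mus {noun,preposition}; 4:tudreilm {verb}; 5:mus {noun,preposition}; 6:shabeip {preposition,noun}; 7:kraukouk {preposition}; 8:zeibrois {noun}; 9:tudreilm {verb}; 10:kraukouk {preposition}.
There are 32 candidate sequences in total.
The sequences that satisfy every rule: verb conjunction noun verb noun preposition preposition noun verb preposition; verb conjunction noun verb preposition noun preposition noun verb preposition; conjunction verb noun verb noun preposition preposition noun verb preposition; conjunction verb noun verb preposition noun preposition noun verb preposition; conjunction verb preposition verb noun noun preposition noun verb preposition.
Count = 5.

5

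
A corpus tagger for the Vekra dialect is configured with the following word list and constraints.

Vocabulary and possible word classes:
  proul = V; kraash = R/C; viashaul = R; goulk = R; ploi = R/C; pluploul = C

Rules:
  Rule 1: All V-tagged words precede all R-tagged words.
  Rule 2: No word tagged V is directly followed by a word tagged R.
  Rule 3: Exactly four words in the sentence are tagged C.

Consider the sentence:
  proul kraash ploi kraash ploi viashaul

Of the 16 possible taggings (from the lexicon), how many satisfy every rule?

Candidates per position — 1:proul {V}; 2:kraash {R,C}; 3:ploi {R,C}; 4:kraash {R,C}; 5:ploi {R,C}; 6:viashaul {R}.
There are 16 candidate sequences in total.
The sequences that satisfy every rule: V C C C C R.
Count = 1.

1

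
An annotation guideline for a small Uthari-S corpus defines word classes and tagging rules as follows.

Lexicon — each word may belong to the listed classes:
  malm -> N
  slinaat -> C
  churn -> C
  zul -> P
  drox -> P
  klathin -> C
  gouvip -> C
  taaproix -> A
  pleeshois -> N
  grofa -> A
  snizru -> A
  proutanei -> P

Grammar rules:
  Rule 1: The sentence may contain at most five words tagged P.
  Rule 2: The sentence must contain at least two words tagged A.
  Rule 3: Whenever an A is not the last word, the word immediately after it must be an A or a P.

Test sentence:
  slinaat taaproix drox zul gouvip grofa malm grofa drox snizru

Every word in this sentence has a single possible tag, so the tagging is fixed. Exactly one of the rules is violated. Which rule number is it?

3

Fixed tagging: C A P P C A N A P A.
Checking each rule: R1 ✓, R2 ✓, R3 ✗.
Only rule 3 fails.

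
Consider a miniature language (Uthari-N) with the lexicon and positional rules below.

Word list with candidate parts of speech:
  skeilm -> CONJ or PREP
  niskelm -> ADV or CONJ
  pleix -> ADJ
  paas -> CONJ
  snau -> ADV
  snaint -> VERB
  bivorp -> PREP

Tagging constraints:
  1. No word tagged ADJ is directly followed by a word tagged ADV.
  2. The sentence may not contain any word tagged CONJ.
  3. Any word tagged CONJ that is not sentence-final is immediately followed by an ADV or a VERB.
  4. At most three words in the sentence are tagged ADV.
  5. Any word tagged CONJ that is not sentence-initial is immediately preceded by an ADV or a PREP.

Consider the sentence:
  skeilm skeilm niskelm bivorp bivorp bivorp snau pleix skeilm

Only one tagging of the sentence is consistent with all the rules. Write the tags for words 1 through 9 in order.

PREP PREP ADV PREP PREP PREP ADV ADJ PREP

Candidates per position — 1:skeilm {CONJ,PREP}; 2:skeilm {CONJ,PREP}; 3:niskelm {ADV,CONJ}; 4:bivorp {PREP}; 5:bivorp {PREP}; 6:bivorp {PREP}; 7:snau {ADV}; 8:pleix {ADJ}; 9:skeilm {CONJ,PREP}.
Word 1 cannot be CONJ — rule 2 would then fail for every completion. It is PREP.
Word 2 cannot be CONJ — rule 2 would then fail for every completion. It is PREP.
Word 3 cannot be CONJ — rule 2 would then fail for every completion. It is ADV.
Word 9 cannot be CONJ — rule 2 would then fail for every completion. It is PREP.
The only consistent sequence is: PREP PREP ADV PREP PREP PREP ADV ADJ PREP.
Rule-by-rule: rule 1 ✓; rule 2 ✓; rule 3 ✓; rule 4 ✓; rule 5 ✓.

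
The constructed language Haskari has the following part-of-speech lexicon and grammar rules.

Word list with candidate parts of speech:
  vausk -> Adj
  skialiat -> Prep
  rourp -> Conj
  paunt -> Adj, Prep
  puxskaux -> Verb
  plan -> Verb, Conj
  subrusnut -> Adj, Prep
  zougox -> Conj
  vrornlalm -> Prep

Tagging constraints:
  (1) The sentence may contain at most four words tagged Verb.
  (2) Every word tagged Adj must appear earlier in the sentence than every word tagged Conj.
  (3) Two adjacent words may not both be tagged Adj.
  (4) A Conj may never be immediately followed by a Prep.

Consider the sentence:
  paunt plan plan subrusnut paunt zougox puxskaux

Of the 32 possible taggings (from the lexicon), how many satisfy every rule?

8

Candidates per position — 1:paunt {Adj,Prep}; 2:plan {Verb,Conj}; 3:plan {Verb,Conj}; 4:subrusnut {Adj,Prep}; 5:paunt {Adj,Prep}; 6:zougox {Conj}; 7:puxskaux {Verb}.
There are 32 candidate sequences in total.
Checking each against the rules leaves 8 sequences.
Count = 8.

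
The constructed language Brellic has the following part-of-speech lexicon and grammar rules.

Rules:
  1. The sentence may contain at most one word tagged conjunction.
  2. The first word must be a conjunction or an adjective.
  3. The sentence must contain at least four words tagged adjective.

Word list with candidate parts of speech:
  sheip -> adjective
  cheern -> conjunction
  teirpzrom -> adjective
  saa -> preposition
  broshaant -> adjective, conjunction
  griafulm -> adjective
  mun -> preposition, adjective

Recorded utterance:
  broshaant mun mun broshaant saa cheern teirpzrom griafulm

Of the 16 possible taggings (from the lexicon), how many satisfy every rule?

Candidates per position — 1:broshaant {adjective,conjunction}; 2:mun {preposition,adjective}; 3:mun {preposition,adjective}; 4:broshaant {adjective,conjunction}; 5:saa {preposition}; 6:cheern {conjunction}; 7:teirpzrom {adjective}; 8:griafulm {adjective}.
There are 16 candidate sequences in total.
The sequences that satisfy every rule: adjective preposition preposition adjective preposition conjunction adjective adjective; adjective preposition adjective adjective preposition conjunction adjective adjective; adjective adjective preposition adjective preposition conjunction adjective adjective; adjective adjective adjective adjective preposition conjunction adjective adjective.
Count = 4.

4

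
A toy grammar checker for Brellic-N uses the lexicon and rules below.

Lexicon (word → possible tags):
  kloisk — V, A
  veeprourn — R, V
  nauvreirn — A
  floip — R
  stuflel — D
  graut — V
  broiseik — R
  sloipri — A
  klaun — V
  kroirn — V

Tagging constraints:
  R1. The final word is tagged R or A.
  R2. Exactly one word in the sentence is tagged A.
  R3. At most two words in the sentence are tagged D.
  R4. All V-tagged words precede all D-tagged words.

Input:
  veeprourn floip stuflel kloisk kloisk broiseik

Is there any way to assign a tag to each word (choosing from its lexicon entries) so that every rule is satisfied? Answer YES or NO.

NO

Candidates per position — 1:veeprourn {R,V}; 2:floip {R}; 3:stuflel {D}; 4:kloisk {V,A}; 5:kloisk {V,A}; 6:broiseik {R}.
Every candidate sequence violates at least one rule; no consistent tagging exists.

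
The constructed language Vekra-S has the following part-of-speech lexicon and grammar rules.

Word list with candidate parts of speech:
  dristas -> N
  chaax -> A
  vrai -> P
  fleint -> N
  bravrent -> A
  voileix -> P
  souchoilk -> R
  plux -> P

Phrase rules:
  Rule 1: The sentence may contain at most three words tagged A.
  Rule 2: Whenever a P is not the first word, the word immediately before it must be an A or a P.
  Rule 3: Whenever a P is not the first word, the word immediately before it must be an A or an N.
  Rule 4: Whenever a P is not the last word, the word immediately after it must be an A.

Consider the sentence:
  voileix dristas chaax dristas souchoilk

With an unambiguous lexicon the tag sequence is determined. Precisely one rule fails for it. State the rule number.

Fixed tagging: P N A N R.
Applying the rules: R1 holds, R2 holds, R3 holds, R4 violated.
Only rule 4 fails.

4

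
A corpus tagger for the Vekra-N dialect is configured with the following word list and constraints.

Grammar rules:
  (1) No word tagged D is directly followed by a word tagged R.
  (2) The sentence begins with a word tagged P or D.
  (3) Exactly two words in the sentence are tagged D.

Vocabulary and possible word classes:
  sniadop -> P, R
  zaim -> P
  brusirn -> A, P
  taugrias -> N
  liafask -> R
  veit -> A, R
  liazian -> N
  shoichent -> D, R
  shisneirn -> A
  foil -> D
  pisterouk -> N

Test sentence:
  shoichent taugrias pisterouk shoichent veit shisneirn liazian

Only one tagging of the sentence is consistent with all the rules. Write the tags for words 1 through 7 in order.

D N N D A A N

Candidates per position — 1:shoichent {D,R}; 2:taugrias {N}; 3:pisterouk {N}; 4:shoichent {D,R}; 5:veit {A,R}; 6:shisneirn {A}; 7:liazian {N}.
If word 1 were R, no tagging could satisfy rule 2; so word 1 is D.
If word 4 were R, no tagging could satisfy rule 3; so word 4 is D.
If word 5 were R, no tagging could satisfy rule 1; so word 5 is A.
So the tagging must be: D N N D A A N.
Checking: rule 1 holds; rule 2 holds; rule 3 holds.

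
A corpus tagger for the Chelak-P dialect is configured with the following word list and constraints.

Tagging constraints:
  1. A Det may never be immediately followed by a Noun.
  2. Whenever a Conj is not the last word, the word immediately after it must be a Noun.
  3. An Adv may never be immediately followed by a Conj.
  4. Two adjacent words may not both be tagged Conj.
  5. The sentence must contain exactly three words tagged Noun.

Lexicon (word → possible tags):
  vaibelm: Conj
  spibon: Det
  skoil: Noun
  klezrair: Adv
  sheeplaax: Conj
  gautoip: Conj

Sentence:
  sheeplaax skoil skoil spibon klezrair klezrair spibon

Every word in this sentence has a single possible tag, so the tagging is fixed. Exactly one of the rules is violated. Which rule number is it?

Fixed tagging: Conj Noun Noun Det Adv Adv Det.
Rule check: R1 holds, R2 holds, R3 holds, R4 holds, R5 violated.
Only rule 5 fails.

5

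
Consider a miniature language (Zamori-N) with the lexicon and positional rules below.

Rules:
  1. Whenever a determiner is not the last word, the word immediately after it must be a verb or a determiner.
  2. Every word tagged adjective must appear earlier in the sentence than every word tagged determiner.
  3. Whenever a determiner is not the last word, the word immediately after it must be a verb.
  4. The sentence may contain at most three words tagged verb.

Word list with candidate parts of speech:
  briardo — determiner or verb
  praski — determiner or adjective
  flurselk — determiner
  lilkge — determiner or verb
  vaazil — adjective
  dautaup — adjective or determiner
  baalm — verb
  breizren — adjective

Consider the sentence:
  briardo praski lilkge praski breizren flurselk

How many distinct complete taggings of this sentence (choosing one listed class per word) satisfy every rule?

Candidates per position — 1:briardo {determiner,verb}; 2:praski {determiner,adjective}; 3:lilkge {determiner,verb}; 4:praski {determiner,adjective}; 5:breizren {adjective}; 6:flurselk {determiner}.
There are 16 candidate sequences in total.
The sequences that satisfy every rule: verb adjective verb adjective adjective determiner.
Count = 1.

1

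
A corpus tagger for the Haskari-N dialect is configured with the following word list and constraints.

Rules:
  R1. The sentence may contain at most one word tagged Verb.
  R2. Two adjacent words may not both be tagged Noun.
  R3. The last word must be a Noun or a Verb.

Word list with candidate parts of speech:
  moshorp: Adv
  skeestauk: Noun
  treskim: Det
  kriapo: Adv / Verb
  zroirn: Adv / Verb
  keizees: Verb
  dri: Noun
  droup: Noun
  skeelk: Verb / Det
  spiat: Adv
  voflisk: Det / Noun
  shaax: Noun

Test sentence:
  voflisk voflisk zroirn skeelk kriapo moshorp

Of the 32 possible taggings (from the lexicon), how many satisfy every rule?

Candidates per position — 1:voflisk {Det,Noun}; 2:voflisk {Det,Noun}; 3:zroirn {Adv,Verb}; 4:skeelk {Verb,Det}; 5:kriapo {Adv,Verb}; 6:moshorp {Adv}.
There are 32 candidate sequences in total.
Rule 3 cannot be satisfied by any choice of tags from the lexicon.
So there is no consistent tagging.
Count = 0.

0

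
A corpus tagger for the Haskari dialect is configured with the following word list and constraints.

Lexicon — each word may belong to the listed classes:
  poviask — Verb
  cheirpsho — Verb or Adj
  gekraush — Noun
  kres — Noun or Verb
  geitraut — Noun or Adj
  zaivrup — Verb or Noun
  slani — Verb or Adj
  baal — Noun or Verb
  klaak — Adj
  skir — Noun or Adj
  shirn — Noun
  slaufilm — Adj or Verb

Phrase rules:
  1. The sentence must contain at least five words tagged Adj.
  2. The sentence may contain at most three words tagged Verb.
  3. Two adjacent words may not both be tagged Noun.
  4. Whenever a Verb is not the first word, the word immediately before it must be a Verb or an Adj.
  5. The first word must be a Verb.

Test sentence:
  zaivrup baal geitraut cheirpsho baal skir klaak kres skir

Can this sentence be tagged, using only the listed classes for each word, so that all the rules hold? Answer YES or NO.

Candidates per position — 1:zaivrup {Verb,Noun}; 2:baal {Noun,Verb}; 3:geitraut {Noun,Adj}; 4:cheirpsho {Verb,Adj}; 5:baal {Noun,Verb}; 6:skir {Noun,Adj}; 7:klaak {Adj}; 8:kres {Noun,Verb}; 9:skir {Noun,Adj}.
One satisfying assignment: Verb Verb Adj Adj Noun Adj Adj Verb Adj.
Verifying each rule — rule 1 ✓; rule 2 ✓; rule 3 ✓; rule 4 ✓; rule 5 ✓.

YES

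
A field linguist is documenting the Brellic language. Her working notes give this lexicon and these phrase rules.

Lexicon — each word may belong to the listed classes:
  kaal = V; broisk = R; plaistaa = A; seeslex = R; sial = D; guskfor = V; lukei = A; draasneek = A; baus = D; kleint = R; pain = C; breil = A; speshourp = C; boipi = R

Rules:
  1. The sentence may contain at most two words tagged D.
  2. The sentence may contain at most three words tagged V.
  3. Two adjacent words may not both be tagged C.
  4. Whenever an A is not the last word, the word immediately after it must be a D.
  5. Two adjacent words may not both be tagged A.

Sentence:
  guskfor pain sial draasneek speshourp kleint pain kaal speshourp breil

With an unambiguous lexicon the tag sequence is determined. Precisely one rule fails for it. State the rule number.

Fixed tagging: V C D A C R C V C A.
Applying the rules: R1 ok, R2 ok, R3 ok, R4 fails, R5 ok.
Only rule 4 fails.

4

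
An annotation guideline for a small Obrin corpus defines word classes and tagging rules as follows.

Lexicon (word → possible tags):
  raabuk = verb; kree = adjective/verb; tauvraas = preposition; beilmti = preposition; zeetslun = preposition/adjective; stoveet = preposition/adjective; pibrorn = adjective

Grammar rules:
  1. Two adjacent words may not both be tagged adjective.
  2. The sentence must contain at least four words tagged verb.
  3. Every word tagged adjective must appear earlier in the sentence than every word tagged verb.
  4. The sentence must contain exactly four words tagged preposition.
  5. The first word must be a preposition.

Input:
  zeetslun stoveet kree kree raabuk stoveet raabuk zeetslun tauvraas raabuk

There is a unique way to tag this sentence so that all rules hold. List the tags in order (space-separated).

preposition adjective verb verb verb preposition verb preposition preposition verb

Candidates per position — 1:zeetslun {preposition,adjective}; 2:stoveet {preposition,adjective}; 3:kree {adjective,verb}; 4:kree {adjective,verb}; 5:raabuk {verb}; 6:stoveet {preposition,adjective}; 7:raabuk {verb}; 8:zeetslun {preposition,adjective}; 9:tauvraas {preposition}; 10:raabuk {verb}.
Word 1 cannot be adjective — rule 5 would then fail for every completion. It is preposition.
Word 6 cannot be adjective — rule 3 would then fail for every completion. It is preposition.
Word 8 cannot be adjective — rule 3 would then fail for every completion. It is preposition.
Word 2 cannot be preposition — rule 4 would then fail for every completion. It is adjective.
Word 3 cannot be adjective — rule 1 would then fail for every completion. It is verb.
Word 4 cannot be adjective — rule 3 would then fail for every completion. It is verb.
So the tagging must be: preposition adjective verb verb verb preposition verb preposition preposition verb.
Checking: rule 1 holds; rule 2 holds; rule 3 holds; rule 4 holds; rule 5 holds.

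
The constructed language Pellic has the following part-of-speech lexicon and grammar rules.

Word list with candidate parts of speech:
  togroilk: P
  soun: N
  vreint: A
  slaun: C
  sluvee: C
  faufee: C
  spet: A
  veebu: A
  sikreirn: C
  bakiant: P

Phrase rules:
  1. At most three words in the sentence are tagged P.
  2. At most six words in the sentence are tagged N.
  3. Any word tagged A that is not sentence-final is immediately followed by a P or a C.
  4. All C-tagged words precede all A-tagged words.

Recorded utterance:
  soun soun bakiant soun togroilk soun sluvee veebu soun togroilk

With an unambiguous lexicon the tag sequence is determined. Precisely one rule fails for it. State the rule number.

3

Fixed tagging: N N P N P N C A N P.
Checking each rule: R1 pass, R2 pass, R3 fail, R4 pass.
Only rule 3 fails.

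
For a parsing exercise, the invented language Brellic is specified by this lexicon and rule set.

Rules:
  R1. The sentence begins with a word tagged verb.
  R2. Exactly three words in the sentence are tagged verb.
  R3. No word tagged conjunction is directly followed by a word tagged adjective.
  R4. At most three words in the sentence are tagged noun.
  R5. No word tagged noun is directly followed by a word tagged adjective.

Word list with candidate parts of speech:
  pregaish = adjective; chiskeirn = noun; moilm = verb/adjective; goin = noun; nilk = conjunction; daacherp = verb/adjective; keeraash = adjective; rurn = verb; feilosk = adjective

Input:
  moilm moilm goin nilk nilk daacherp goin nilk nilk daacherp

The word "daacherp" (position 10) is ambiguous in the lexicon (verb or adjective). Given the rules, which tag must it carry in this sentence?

verb

Candidates per position — 1:moilm {verb,adjective}; 2:moilm {verb,adjective}; 3:goin {noun}; 4:nilk {conjunction}; 5:nilk {conjunction}; 6:daacherp {verb,adjective}; 7:goin {noun}; 8:nilk {conjunction}; 9:nilk {conjunction}; 10:daacherp {verb,adjective}.
At position 1, choosing adjective makes rule 1 impossible to satisfy; hence verb.
At position 6, choosing adjective makes rule 3 impossible to satisfy; hence verb.
At position 10, choosing adjective makes rule 3 impossible to satisfy; hence verb.
At position 2, choosing verb makes rule 2 impossible to satisfy; hence adjective.
The unique satisfying tagging is: verb adjective noun conjunction conjunction verb noun conjunction conjunction verb.
Check: rule 1 holds; rule 2 holds; rule 3 holds; rule 4 holds; rule 5 holds.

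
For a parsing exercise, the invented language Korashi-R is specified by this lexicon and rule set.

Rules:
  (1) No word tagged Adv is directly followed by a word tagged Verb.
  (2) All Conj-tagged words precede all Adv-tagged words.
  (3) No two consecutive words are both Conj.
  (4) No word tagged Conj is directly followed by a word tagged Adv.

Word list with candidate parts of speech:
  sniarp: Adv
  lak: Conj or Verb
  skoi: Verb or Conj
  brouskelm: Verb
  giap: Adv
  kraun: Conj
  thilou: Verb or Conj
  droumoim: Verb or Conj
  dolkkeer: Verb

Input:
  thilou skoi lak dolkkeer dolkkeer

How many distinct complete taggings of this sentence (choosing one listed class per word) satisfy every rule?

5

Candidates per position — 1:thilou {Verb,Conj}; 2:skoi {Verb,Conj}; 3:lak {Conj,Verb}; 4:dolkkeer {Verb}; 5:dolkkeer {Verb}.
There are 8 candidate sequences in total.
The sequences that satisfy every rule: Verb Verb Conj Verb Verb; Verb Verb Verb Verb Verb; Verb Conj Verb Verb Verb; Conj Verb Conj Verb Verb; Conj Verb Verb Verb Verb.
Count = 5.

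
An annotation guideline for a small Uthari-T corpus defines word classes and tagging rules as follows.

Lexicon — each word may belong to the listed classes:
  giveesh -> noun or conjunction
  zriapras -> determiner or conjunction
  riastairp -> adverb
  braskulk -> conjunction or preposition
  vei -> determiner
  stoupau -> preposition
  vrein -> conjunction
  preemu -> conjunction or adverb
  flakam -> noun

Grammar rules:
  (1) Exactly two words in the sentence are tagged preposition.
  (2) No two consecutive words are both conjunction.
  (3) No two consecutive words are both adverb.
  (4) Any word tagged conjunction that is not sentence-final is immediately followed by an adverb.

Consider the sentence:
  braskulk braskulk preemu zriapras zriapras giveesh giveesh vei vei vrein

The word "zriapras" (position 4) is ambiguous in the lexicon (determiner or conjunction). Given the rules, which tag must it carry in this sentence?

determiner

Candidates per position — 1:braskulk {conjunction,preposition}; 2:braskulk {conjunction,preposition}; 3:preemu {conjunction,adverb}; 4:zriapras {determiner,conjunction}; 5:zriapras {determiner,conjunction}; 6:giveesh {noun,conjunction}; 7:giveesh {noun,conjunction}; 8:vei {determiner}; 9:vei {determiner}; 10:vrein {conjunction}.
Word 1 cannot be conjunction — rule 1 would then fail for every completion. It is preposition.
Word 2 cannot be conjunction — rule 1 would then fail for every completion. It is preposition.
Word 3 cannot be conjunction — rule 4 would then fail for every completion. It is adverb.
Word 4 cannot be conjunction — rule 4 would then fail for every completion. It is determiner.
Word 5 cannot be conjunction — rule 4 would then fail for every completion. It is determiner.
Word 6 cannot be conjunction — rule 4 would then fail for every completion. It is noun.
Word 7 cannot be conjunction — rule 4 would then fail for every completion. It is noun.
That leaves exactly one tagging: preposition preposition adverb determiner determiner noun noun determiner determiner conjunction.
Checking: rule 1 ok; rule 2 ok; rule 3 ok; rule 4 ok.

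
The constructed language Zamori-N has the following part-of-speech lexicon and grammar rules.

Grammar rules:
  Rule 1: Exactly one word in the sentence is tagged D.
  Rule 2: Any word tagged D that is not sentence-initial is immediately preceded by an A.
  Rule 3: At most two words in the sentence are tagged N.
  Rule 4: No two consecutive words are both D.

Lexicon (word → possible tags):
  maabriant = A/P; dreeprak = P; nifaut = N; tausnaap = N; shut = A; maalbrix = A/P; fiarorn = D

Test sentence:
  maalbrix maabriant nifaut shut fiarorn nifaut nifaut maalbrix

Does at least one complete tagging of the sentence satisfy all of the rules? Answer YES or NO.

Candidates per position — 1:maalbrix {A,P}; 2:maabriant {A,P}; 3:nifaut {N}; 4:shut {A}; 5:fiarorn {D}; 6:nifaut {N}; 7:nifaut {N}; 8:maalbrix {A,P}.
Rule 3 cannot be satisfied by any choice of tags from the lexicon.
So there is no consistent tagging.

NO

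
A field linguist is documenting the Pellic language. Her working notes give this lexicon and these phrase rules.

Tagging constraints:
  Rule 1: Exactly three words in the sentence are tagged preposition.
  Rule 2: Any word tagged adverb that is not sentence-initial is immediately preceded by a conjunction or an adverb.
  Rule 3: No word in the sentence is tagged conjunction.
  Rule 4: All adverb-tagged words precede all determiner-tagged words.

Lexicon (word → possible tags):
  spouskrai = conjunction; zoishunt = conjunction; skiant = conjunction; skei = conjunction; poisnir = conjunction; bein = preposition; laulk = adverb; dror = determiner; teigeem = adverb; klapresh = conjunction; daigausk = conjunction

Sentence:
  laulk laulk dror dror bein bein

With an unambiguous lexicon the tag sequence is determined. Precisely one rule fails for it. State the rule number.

1

Fixed tagging: adverb adverb determiner determiner preposition preposition.
Rule check: R1 fails, R2 ok, R3 ok, R4 ok.
Only rule 1 fails.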